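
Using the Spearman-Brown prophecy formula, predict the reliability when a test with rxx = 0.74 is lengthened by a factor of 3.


r_new = (n * rxx) / (1 + (n-1) * rxx)
r_new = (3 * 0.74) / (1 + 2 * 0.74)
r_new = 2.22 / 2.48
r_new = 0.8952

0.8952


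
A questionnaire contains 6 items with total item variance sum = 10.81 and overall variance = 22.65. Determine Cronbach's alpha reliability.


alpha = (k/(k-1)) * (1 - sum(si^2)/s_total^2)
= (6/5) * (1 - 10.81/22.65)
alpha = 0.6273

0.6273


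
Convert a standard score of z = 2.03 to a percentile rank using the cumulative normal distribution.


CDF(z) = 0.5 * (1 + erf(z/sqrt(2)))
erf(1.4354) = 0.9576
CDF = 0.9788
Percentile rank = 0.9788 * 100 = 97.88

97.88


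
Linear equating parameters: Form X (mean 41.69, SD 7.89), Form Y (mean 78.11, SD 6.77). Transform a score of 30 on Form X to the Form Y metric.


slope = SD_Y / SD_X = 6.77 / 7.89 ~ 0.858
intercept = mean_Y - slope * mean_X = 78.11 - (6.77 / 7.89) * 41.69 ~ 42.338
Y = slope * X + intercept. To avoid rounding drift from the rounded slope/intercept, evaluate the equivalent form Y = mean_Y + SD_Y * (X - mean_X) / SD_X at full precision:
Y = 78.11 + 6.77 * (30 - 41.69) / 7.89
Y = 78.11 - 6.77 * 11.69 / 7.89
Y = 78.11 - 79.1413 / 7.89
Y = 78.11 - 10.0306
Y = 68.0794

68.0794


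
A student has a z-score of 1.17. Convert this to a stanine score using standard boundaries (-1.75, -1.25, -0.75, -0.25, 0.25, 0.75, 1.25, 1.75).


Stanine boundaries: [-1.75, -1.25, -0.75, -0.25, 0.25, 0.75, 1.25, 1.75]
z = 1.17
Check each boundary:
  z >= -1.75 -> could be stanine 2
  z >= -1.25 -> could be stanine 3
  z >= -0.75 -> could be stanine 4
  z >= -0.25 -> could be stanine 5
  z >= 0.25 -> could be stanine 6
  z >= 0.75 -> could be stanine 7
  z < 1.25
  z < 1.75
Highest qualifying boundary gives stanine = 7

7


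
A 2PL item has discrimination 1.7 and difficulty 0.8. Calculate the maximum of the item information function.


For 2PL, max info at theta = b = 0.8
I_max = a^2 / 4 = 1.7^2 / 4
= 2.89 / 4
I_max = 0.7225

0.7225


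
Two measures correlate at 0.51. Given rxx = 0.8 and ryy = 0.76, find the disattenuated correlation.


r_corrected = rxy / sqrt(rxx * ryy)
= 0.51 / sqrt(0.8 * 0.76)
= 0.51 / sqrt(0.608)
= 0.51 / 0.779744
r_corrected = 0.6541

0.6541


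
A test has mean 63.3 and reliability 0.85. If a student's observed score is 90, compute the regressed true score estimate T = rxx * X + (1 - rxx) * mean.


T_est = rxx * X + (1 - rxx) * mean
T_est = 0.85 * 90 + 0.15 * 63.3
T_est = 76.5 + 9.495
T_est = 85.995

85.995


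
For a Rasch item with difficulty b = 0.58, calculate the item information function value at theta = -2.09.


P = 1/(1+exp(-(-2.09-0.58))) = 0.0648
I = P*(1-P) = 0.0648 * 0.9352
I = 0.0606

0.0606


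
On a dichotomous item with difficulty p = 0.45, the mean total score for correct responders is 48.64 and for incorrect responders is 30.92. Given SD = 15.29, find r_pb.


q = 1 - p = 0.55
rpb = ((M1 - M0) / SD) * sqrt(p * q)
rpb = ((48.64 - 30.92) / 15.29) * sqrt(0.45 * 0.55)
rpb = 0.5766

0.5766


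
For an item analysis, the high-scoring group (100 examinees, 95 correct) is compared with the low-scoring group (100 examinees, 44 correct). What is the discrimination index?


p_upper = 95/100 = 0.95
p_lower = 44/100 = 0.44
D = 0.95 - 0.44 = 0.51

0.51


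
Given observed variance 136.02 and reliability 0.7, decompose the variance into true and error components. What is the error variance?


var_true = rxx * var_obs = 0.7 * 136.02 = 95.214
var_error = var_obs - var_true
var_error = 136.02 - 95.214
var_error = 40.806

40.806


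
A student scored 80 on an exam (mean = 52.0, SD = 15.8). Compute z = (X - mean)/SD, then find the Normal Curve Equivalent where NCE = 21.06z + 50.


z = (X - mean) / SD = (80 - 52.0) / 15.8
z = 28.0 / 15.8
z = 1.7722
NCE = NCE = 21.06z + 50
Carry z at full precision (z = 28.0 / 15.8) into the conversion:
NCE = 21.06 * (28.0 / 15.8) + 50 = 589.68 / 15.8 + 50
NCE = 37.3215 + 50
NCE = 87.3215

87.3215


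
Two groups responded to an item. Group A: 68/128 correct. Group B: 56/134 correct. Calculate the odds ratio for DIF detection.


Odds_A = 68/60 = 1.1333
Odds_B = 56/78 = 0.7179
OR = Odds_A / Odds_B = 1.1333 / 0.7179
Exactly, OR = (68 * 78) / (60 * 56) = 5304 / 3360
OR = 1.5786

1.5786


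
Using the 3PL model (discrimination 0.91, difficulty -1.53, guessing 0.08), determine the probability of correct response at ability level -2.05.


logit = 0.91*(-2.05 - -1.53) = -0.4732
P* = 1/(1 + exp(--0.4732)) = 0.3839
P = 0.08 + (1 - 0.08) * 0.3839
P = 0.4332

0.4332


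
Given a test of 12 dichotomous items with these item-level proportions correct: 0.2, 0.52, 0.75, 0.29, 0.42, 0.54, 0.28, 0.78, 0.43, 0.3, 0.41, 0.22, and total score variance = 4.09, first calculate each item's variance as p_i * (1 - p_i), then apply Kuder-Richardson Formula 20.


For each item, compute p_i * q_i:
  Item 1: 0.2 * 0.8 = 0.16
  Item 2: 0.52 * 0.48 = 0.2496
  Item 3: 0.75 * 0.25 = 0.1875
  Item 4: 0.29 * 0.71 = 0.2059
  Item 5: 0.42 * 0.58 = 0.2436
  Item 6: 0.54 * 0.46 = 0.2484
  Item 7: 0.28 * 0.72 = 0.2016
  Item 8: 0.78 * 0.22 = 0.1716
  Item 9: 0.43 * 0.57 = 0.2451
  Item 10: 0.3 * 0.7 = 0.21
  Item 11: 0.41 * 0.59 = 0.2419
  Item 12: 0.22 * 0.78 = 0.1716
Sum(p_i * q_i) = 0.16 + 0.2496 + 0.1875 + 0.2059 + 0.2436 + 0.2484 + 0.2016 + 0.1716 + 0.2451 + 0.21 + 0.2419 + 0.1716 = 2.5368
KR-20 = (k/(k-1)) * (1 - Sum(p_i*q_i) / Var_total)
= (12/11) * (1 - 2.5368/4.09)
= 1.0909 * 0.3798
KR-20 = 0.4143

0.4143


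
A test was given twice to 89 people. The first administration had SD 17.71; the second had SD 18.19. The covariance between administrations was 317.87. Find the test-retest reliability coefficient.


r = cov(X,Y) / (SD_X * SD_Y)
r = 317.87 / (17.71 * 18.19)
r = 317.87 / 322.1449
r = 0.9867

0.9867


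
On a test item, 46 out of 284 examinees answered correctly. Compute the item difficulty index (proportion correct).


Item difficulty p = number correct / total examinees
p = 46 / 284
p = 0.162

0.162


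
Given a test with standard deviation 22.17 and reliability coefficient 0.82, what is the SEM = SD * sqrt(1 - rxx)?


SEM = SD * sqrt(1 - rxx)
SEM = 22.17 * sqrt(1 - 0.82)
SEM = 22.17 * sqrt(0.18) = 22.17 * 0.424264
SEM = 9.4059

9.4059


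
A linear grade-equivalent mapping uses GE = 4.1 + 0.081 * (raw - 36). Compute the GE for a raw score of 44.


raw - median = 44 - 36 = 8
slope * diff = 0.081 * 8 = 0.648
GE = 4.1 + 0.648
GE = 4.748

4.748


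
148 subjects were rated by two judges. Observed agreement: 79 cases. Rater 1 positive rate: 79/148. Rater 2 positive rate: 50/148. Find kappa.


P_o = 79/148 = 0.533784
P_e = (79*50 + 69*98) / 21904 = 0.489043
kappa = (P_o - P_e) / (1 - P_e)
kappa = (0.533784 - 0.489043) / (1 - 0.489043)
kappa = 0.0876

0.0876


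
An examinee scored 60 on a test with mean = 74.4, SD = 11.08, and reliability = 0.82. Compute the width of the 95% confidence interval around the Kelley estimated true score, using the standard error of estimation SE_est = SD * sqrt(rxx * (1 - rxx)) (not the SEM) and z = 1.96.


True score estimate = 0.82*60 + 0.18*74.4 = 62.592
SE_est = SD * sqrt(rxx * (1 - rxx)) = 11.08 * sqrt(0.82 * 0.18) = 11.08 * sqrt(0.1476) = 4.256797
CI = T_est +/- z * SE_est, so width = 2 * z * SE_est = 2 * 1.96 * 4.256797
Width = 16.6866

16.6866


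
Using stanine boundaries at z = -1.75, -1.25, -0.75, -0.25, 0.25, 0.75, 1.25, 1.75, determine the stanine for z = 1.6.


Stanine boundaries: [-1.75, -1.25, -0.75, -0.25, 0.25, 0.75, 1.25, 1.75]
z = 1.6
Check each boundary:
  z >= -1.75 -> could be stanine 2
  z >= -1.25 -> could be stanine 3
  z >= -0.75 -> could be stanine 4
  z >= -0.25 -> could be stanine 5
  z >= 0.25 -> could be stanine 6
  z >= 0.75 -> could be stanine 7
  z >= 1.25 -> could be stanine 8
  z < 1.75
Highest qualifying boundary gives stanine = 8

8


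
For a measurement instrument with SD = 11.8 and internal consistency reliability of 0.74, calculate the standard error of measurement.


SEM = SD * sqrt(1 - rxx)
SEM = 11.8 * sqrt(1 - 0.74)
SEM = 11.8 * sqrt(0.26) = 11.8 * 0.509902
SEM = 6.0168

6.0168


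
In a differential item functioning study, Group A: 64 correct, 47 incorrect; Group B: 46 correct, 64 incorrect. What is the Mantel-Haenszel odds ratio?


Odds_A = 64/47 = 1.3617
Odds_B = 46/64 = 0.7188
OR = Odds_A / Odds_B = 1.3617 / 0.7188
Exactly, OR = (64 * 64) / (47 * 46) = 4096 / 2162
OR = 1.8945

1.8945


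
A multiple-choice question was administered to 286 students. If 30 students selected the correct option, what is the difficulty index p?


Item difficulty p = number correct / total examinees
p = 30 / 286
p = 0.1049

0.1049


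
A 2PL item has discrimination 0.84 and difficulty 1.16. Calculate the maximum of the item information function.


For 2PL, max info at theta = b = 1.16
I_max = a^2 / 4 = 0.84^2 / 4
= 0.7056 / 4
I_max = 0.1764

0.1764


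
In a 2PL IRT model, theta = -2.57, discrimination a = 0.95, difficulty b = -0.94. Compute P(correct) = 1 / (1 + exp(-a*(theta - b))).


a*(theta - b) = 0.95 * (-2.57 - -0.94) = -1.5485
exp(--1.5485) = 4.7044
P = 1 / (1 + 4.7044)
P = 0.1753

0.1753


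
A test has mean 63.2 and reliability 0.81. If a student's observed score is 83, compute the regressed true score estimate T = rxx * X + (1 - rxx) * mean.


T_est = rxx * X + (1 - rxx) * mean
T_est = 0.81 * 83 + 0.19 * 63.2
T_est = 67.23 + 12.008
T_est = 79.238

79.238


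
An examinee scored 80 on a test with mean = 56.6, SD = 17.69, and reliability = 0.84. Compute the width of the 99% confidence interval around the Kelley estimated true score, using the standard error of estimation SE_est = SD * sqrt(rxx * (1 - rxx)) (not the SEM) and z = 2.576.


True score estimate = 0.84*80 + 0.16*56.6 = 76.256
SE_est = SD * sqrt(rxx * (1 - rxx)) = 17.69 * sqrt(0.84 * 0.16) = 17.69 * sqrt(0.1344) = 6.485261
CI = T_est +/- z * SE_est, so width = 2 * z * SE_est = 2 * 2.576 * 6.485261
Width = 33.4121

33.4121


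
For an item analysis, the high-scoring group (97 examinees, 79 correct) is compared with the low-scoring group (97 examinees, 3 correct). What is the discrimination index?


p_upper = 79/97 = 0.8144
p_lower = 3/97 = 0.0309
D = 0.8144 - 0.0309 = 0.7835

0.7835


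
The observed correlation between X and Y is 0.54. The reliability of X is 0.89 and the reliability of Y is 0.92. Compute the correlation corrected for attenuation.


r_corrected = rxy / sqrt(rxx * ryy)
= 0.54 / sqrt(0.89 * 0.92)
= 0.54 / sqrt(0.8188)
= 0.54 / 0.904876
r_corrected = 0.5968

0.5968


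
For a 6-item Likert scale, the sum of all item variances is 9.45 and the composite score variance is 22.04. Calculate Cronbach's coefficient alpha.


alpha = (k/(k-1)) * (1 - sum(si^2)/s_total^2)
= (6/5) * (1 - 9.45/22.04)
alpha = 0.6855

0.6855


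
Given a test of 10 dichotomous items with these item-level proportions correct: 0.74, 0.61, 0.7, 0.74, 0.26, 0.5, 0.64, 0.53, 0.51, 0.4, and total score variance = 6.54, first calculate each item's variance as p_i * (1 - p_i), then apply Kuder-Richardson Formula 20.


For each item, compute p_i * q_i:
  Item 1: 0.74 * 0.26 = 0.1924
  Item 2: 0.61 * 0.39 = 0.2379
  Item 3: 0.7 * 0.3 = 0.21
  Item 4: 0.74 * 0.26 = 0.1924
  Item 5: 0.26 * 0.74 = 0.1924
  Item 6: 0.5 * 0.5 = 0.25
  Item 7: 0.64 * 0.36 = 0.2304
  Item 8: 0.53 * 0.47 = 0.2491
  Item 9: 0.51 * 0.49 = 0.2499
  Item 10: 0.4 * 0.6 = 0.24
Sum(p_i * q_i) = 0.1924 + 0.2379 + 0.21 + 0.1924 + 0.1924 + 0.25 + 0.2304 + 0.2491 + 0.2499 + 0.24 = 2.2445
KR-20 = (k/(k-1)) * (1 - Sum(p_i*q_i) / Var_total)
= (10/9) * (1 - 2.2445/6.54)
= 1.1111 * 0.6568
KR-20 = 0.7298

0.7298


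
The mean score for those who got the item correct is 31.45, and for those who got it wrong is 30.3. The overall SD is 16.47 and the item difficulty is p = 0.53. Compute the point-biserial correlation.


q = 1 - p = 0.47
rpb = ((M1 - M0) / SD) * sqrt(p * q)
rpb = ((31.45 - 30.3) / 16.47) * sqrt(0.53 * 0.47)
rpb = 0.0348

0.0348


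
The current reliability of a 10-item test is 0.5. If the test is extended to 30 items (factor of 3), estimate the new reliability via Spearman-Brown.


r_new = (n * rxx) / (1 + (n-1) * rxx)
r_new = (3 * 0.5) / (1 + 2 * 0.5)
r_new = 1.5 / 2.0
r_new = 0.75

0.75


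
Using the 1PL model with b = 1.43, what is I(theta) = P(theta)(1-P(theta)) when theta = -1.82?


P = 1/(1+exp(-(-1.82-1.43))) = 0.0373
I = P*(1-P) = 0.0373 * 0.9627
I = 0.0359

0.0359


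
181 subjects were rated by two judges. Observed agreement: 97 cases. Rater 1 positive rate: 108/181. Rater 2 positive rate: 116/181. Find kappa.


P_o = 97/181 = 0.535912
P_e = (108*116 + 73*65) / 32761 = 0.527243
kappa = (P_o - P_e) / (1 - P_e)
kappa = (0.535912 - 0.527243) / (1 - 0.527243)
kappa = 0.0183

0.0183


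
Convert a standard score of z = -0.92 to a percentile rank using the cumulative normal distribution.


CDF(z) = 0.5 * (1 + erf(z/sqrt(2)))
erf(-0.6505) = -0.6424
CDF = 0.1788
Percentile rank = 0.1788 * 100 = 17.88

17.88


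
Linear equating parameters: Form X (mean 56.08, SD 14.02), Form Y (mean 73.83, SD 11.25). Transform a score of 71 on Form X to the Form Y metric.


slope = SD_Y / SD_X = 11.25 / 14.02 ~ 0.8024
intercept = mean_Y - slope * mean_X = 73.83 - (11.25 / 14.02) * 56.08 ~ 28.83
Y = slope * X + intercept. To avoid rounding drift from the rounded slope/intercept, evaluate the equivalent form Y = mean_Y + SD_Y * (X - mean_X) / SD_X at full precision:
Y = 73.83 + 11.25 * (71 - 56.08) / 14.02
Y = 73.83 + 11.25 * 14.92 / 14.02
Y = 73.83 + 167.85 / 14.02
Y = 73.83 + 11.9722
Y = 85.8022

85.8022


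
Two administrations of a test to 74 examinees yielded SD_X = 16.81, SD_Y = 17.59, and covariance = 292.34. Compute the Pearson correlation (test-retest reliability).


r = cov(X,Y) / (SD_X * SD_Y)
r = 292.34 / (16.81 * 17.59)
r = 292.34 / 295.6879
r = 0.9887

0.9887


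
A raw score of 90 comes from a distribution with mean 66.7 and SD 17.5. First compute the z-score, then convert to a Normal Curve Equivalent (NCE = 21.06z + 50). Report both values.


z = (X - mean) / SD = (90 - 66.7) / 17.5
z = 23.3 / 17.5
z = 1.3314
NCE = NCE = 21.06z + 50
Carry z at full precision (z = 23.3 / 17.5) into the conversion:
NCE = 21.06 * (23.3 / 17.5) + 50 = 490.698 / 17.5 + 50
NCE = 28.0399 + 50
NCE = 78.0399

78.0399


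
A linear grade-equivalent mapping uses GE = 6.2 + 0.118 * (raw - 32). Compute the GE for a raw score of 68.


raw - median = 68 - 32 = 36
slope * diff = 0.118 * 36 = 4.248
GE = 6.2 + 4.248
GE = 10.448

10.448


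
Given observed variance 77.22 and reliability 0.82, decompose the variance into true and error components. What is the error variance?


var_true = rxx * var_obs = 0.82 * 77.22 = 63.3204
var_error = var_obs - var_true
var_error = 77.22 - 63.3204
var_error = 13.8996

13.8996


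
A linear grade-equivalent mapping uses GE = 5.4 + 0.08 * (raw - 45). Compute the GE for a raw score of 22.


raw - median = 22 - 45 = -23
slope * diff = 0.08 * -23 = -1.84
GE = 5.4 + -1.84
GE = 3.56

3.56


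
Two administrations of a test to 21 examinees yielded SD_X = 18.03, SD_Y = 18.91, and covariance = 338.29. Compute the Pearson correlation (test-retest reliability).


r = cov(X,Y) / (SD_X * SD_Y)
r = 338.29 / (18.03 * 18.91)
r = 338.29 / 340.9473
r = 0.9922

0.9922


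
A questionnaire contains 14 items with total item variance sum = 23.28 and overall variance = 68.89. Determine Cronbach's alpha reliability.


alpha = (k/(k-1)) * (1 - sum(si^2)/s_total^2)
= (14/13) * (1 - 23.28/68.89)
alpha = 0.713

0.713


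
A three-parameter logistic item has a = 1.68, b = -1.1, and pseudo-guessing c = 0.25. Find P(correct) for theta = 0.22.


logit = 1.68*(0.22 - -1.1) = 2.2176
P* = 1/(1 + exp(-2.2176)) = 0.9018
P = 0.25 + (1 - 0.25) * 0.9018
P = 0.9264

0.9264


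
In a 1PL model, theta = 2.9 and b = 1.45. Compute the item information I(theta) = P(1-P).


P = 1/(1+exp(-(2.9-1.45))) = 0.81
I = P*(1-P) = 0.81 * 0.19
I = 0.1539

0.1539


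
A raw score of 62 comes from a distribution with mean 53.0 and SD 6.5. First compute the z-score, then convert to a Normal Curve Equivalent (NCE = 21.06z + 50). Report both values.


z = (X - mean) / SD = (62 - 53.0) / 6.5
z = 9.0 / 6.5
z = 1.3846
NCE = NCE = 21.06z + 50
Carry z at full precision (z = 9.0 / 6.5) into the conversion:
NCE = 21.06 * (9.0 / 6.5) + 50 = 189.54 / 6.5 + 50
NCE = 29.16 + 50
NCE = 79.16

79.16


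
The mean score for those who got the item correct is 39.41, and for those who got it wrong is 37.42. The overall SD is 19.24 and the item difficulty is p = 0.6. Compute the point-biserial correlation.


q = 1 - p = 0.4
rpb = ((M1 - M0) / SD) * sqrt(p * q)
rpb = ((39.41 - 37.42) / 19.24) * sqrt(0.6 * 0.4)
rpb = 0.0507

0.0507


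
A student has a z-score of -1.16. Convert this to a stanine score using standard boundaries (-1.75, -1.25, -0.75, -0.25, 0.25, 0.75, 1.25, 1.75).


Stanine boundaries: [-1.75, -1.25, -0.75, -0.25, 0.25, 0.75, 1.25, 1.75]
z = -1.16
Check each boundary:
  z >= -1.75 -> could be stanine 2
  z >= -1.25 -> could be stanine 3
  z < -0.75
  z < -0.25
  z < 0.25
  z < 0.75
  z < 1.25
  z < 1.75
Highest qualifying boundary gives stanine = 3

3


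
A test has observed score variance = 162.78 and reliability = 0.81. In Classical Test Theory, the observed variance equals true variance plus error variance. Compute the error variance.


var_true = rxx * var_obs = 0.81 * 162.78 = 131.8518
var_error = var_obs - var_true
var_error = 162.78 - 131.8518
var_error = 30.9282

30.9282


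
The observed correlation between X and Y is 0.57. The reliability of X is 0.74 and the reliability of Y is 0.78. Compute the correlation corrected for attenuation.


r_corrected = rxy / sqrt(rxx * ryy)
= 0.57 / sqrt(0.74 * 0.78)
= 0.57 / sqrt(0.5772)
= 0.57 / 0.759737
r_corrected = 0.7503

0.7503


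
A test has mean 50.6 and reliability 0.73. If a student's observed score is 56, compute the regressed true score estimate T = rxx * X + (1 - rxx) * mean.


T_est = rxx * X + (1 - rxx) * mean
T_est = 0.73 * 56 + 0.27 * 50.6
T_est = 40.88 + 13.662
T_est = 54.542

54.542


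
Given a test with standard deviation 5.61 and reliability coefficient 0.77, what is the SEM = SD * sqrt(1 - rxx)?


SEM = SD * sqrt(1 - rxx)
SEM = 5.61 * sqrt(1 - 0.77)
SEM = 5.61 * sqrt(0.23) = 5.61 * 0.479583
SEM = 2.6905

2.6905


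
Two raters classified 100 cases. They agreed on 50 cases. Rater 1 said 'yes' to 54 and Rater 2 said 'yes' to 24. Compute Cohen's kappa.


P_o = 50/100 = 0.5
P_e = (54*24 + 46*76) / 10000 = 0.4792
kappa = (P_o - P_e) / (1 - P_e)
kappa = (0.5 - 0.4792) / (1 - 0.4792)
kappa = 0.0399

0.0399


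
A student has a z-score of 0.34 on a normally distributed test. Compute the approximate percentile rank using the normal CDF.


CDF(z) = 0.5 * (1 + erf(z/sqrt(2)))
erf(0.2404) = 0.2661
CDF = 0.6331
Percentile rank = 0.6331 * 100 = 63.31

63.31


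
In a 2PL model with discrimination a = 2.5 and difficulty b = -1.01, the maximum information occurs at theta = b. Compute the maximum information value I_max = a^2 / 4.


For 2PL, max info at theta = b = -1.01
I_max = a^2 / 4 = 2.5^2 / 4
= 6.25 / 4
I_max = 1.5625

1.5625


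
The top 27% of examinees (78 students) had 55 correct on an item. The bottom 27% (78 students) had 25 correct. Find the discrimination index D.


p_upper = 55/78 = 0.7051
p_lower = 25/78 = 0.3205
D = 0.7051 - 0.3205 = 0.3846

0.3846


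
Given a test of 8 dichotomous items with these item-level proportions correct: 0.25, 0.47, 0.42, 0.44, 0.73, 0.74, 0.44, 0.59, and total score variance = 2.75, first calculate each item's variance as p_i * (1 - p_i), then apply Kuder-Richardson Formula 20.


For each item, compute p_i * q_i:
  Item 1: 0.25 * 0.75 = 0.1875
  Item 2: 0.47 * 0.53 = 0.2491
  Item 3: 0.42 * 0.58 = 0.2436
  Item 4: 0.44 * 0.56 = 0.2464
  Item 5: 0.73 * 0.27 = 0.1971
  Item 6: 0.74 * 0.26 = 0.1924
  Item 7: 0.44 * 0.56 = 0.2464
  Item 8: 0.59 * 0.41 = 0.2419
Sum(p_i * q_i) = 0.1875 + 0.2491 + 0.2436 + 0.2464 + 0.1971 + 0.1924 + 0.2464 + 0.2419 = 1.8044
KR-20 = (k/(k-1)) * (1 - Sum(p_i*q_i) / Var_total)
= (8/7) * (1 - 1.8044/2.75)
= 1.1429 * 0.3439
KR-20 = 0.393

0.393


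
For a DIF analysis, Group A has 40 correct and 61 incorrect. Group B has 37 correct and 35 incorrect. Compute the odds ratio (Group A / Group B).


Odds_A = 40/61 = 0.6557
Odds_B = 37/35 = 1.0571
OR = Odds_A / Odds_B = 0.6557 / 1.0571
Exactly, OR = (40 * 35) / (61 * 37) = 1400 / 2257
OR = 0.6203

0.6203


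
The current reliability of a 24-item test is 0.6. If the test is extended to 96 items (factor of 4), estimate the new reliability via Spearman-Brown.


r_new = (n * rxx) / (1 + (n-1) * rxx)
r_new = (4 * 0.6) / (1 + 3 * 0.6)
r_new = 2.4 / 2.8
r_new = 0.8571

0.8571


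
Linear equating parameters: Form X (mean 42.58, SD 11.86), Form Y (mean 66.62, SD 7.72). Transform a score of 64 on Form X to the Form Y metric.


slope = SD_Y / SD_X = 7.72 / 11.86 ~ 0.6509
intercept = mean_Y - slope * mean_X = 66.62 - (7.72 / 11.86) * 42.58 ~ 38.9035
Y = slope * X + intercept. To avoid rounding drift from the rounded slope/intercept, evaluate the equivalent form Y = mean_Y + SD_Y * (X - mean_X) / SD_X at full precision:
Y = 66.62 + 7.72 * (64 - 42.58) / 11.86
Y = 66.62 + 7.72 * 21.42 / 11.86
Y = 66.62 + 165.3624 / 11.86
Y = 66.62 + 13.9429
Y = 80.5629

80.5629


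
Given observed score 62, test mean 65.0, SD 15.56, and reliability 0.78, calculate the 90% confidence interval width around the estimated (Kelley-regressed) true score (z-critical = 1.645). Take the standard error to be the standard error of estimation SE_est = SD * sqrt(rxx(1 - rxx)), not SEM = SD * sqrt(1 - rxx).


True score estimate = 0.78*62 + 0.22*65.0 = 62.66
SE_est = SD * sqrt(rxx * (1 - rxx)) = 15.56 * sqrt(0.78 * 0.22) = 15.56 * sqrt(0.1716) = 6.445672
CI = T_est +/- z * SE_est, so width = 2 * z * SE_est = 2 * 1.645 * 6.445672
Width = 21.2063

21.2063


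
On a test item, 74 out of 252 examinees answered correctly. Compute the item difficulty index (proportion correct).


Item difficulty p = number correct / total examinees
p = 74 / 252
p = 0.2937

0.2937


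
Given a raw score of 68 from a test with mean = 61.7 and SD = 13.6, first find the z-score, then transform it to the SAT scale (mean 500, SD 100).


z = (X - mean) / SD = (68 - 61.7) / 13.6
z = 6.3 / 13.6
z = 0.4632
SAT-scale = SAT = 500 + 100z
Carry z at full precision (z = 6.3 / 13.6) into the conversion:
SAT-scale = 500 + 100 * (6.3 / 13.6) = 500 + 630 / 13.6
SAT-scale = 500 + 46.3235
SAT-scale = 546.3235

546.3235


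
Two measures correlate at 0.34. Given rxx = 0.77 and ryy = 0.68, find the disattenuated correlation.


r_corrected = rxy / sqrt(rxx * ryy)
= 0.34 / sqrt(0.77 * 0.68)
= 0.34 / sqrt(0.5236)
= 0.34 / 0.723602
r_corrected = 0.4699

0.4699


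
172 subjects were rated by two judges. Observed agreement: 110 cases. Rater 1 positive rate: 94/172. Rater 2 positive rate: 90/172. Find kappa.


P_o = 110/172 = 0.639535
P_e = (94*90 + 78*82) / 29584 = 0.502163
kappa = (P_o - P_e) / (1 - P_e)
kappa = (0.639535 - 0.502163) / (1 - 0.502163)
kappa = 0.2759

0.2759


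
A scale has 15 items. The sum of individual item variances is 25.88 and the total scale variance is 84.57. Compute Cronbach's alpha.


alpha = (k/(k-1)) * (1 - sum(si^2)/s_total^2)
= (15/14) * (1 - 25.88/84.57)
alpha = 0.7436

0.7436


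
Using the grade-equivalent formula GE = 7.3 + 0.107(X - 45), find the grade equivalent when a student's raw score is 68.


raw - median = 68 - 45 = 23
slope * diff = 0.107 * 23 = 2.461
GE = 7.3 + 2.461
GE = 9.761

9.761


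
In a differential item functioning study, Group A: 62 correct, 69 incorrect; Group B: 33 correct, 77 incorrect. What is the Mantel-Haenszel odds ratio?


Odds_A = 62/69 = 0.8986
Odds_B = 33/77 = 0.4286
OR = Odds_A / Odds_B = 0.8986 / 0.4286
Exactly, OR = (62 * 77) / (69 * 33) = 4774 / 2277
OR = 2.0966

2.0966


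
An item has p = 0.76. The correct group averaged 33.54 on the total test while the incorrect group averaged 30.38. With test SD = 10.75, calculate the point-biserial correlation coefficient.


q = 1 - p = 0.24
rpb = ((M1 - M0) / SD) * sqrt(p * q)
rpb = ((33.54 - 30.38) / 10.75) * sqrt(0.76 * 0.24)
rpb = 0.1255

0.1255


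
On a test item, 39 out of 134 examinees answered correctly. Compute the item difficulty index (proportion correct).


Item difficulty p = number correct / total examinees
p = 39 / 134
p = 0.291

0.291


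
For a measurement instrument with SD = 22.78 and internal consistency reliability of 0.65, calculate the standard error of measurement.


SEM = SD * sqrt(1 - rxx)
SEM = 22.78 * sqrt(1 - 0.65)
SEM = 22.78 * sqrt(0.35) = 22.78 * 0.591608
SEM = 13.4768

13.4768


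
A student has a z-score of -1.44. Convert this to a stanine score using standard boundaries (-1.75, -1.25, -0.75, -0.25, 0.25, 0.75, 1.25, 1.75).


Stanine boundaries: [-1.75, -1.25, -0.75, -0.25, 0.25, 0.75, 1.25, 1.75]
z = -1.44
Check each boundary:
  z >= -1.75 -> could be stanine 2
  z < -1.25
  z < -0.75
  z < -0.25
  z < 0.25
  z < 0.75
  z < 1.25
  z < 1.75
Highest qualifying boundary gives stanine = 2

2


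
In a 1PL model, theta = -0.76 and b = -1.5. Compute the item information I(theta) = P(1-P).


P = 1/(1+exp(-(-0.76--1.5))) = 0.677
I = P*(1-P) = 0.677 * 0.323
I = 0.2187

0.2187


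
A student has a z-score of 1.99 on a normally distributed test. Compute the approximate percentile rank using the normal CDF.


CDF(z) = 0.5 * (1 + erf(z/sqrt(2)))
erf(1.4071) = 0.9534
CDF = 0.9767
Percentile rank = 0.9767 * 100 = 97.67

97.67


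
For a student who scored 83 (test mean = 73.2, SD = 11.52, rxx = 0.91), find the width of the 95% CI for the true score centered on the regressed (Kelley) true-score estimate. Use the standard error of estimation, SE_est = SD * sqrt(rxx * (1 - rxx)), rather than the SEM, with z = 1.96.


True score estimate = 0.91*83 + 0.09*73.2 = 82.118
SE_est = SD * sqrt(rxx * (1 - rxx)) = 11.52 * sqrt(0.91 * 0.09) = 11.52 * sqrt(0.0819) = 3.296814
CI = T_est +/- z * SE_est, so width = 2 * z * SE_est = 2 * 1.96 * 3.296814
Width = 12.9235

12.9235


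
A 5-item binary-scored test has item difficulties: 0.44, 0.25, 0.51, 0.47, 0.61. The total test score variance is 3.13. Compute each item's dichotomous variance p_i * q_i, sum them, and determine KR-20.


For each item, compute p_i * q_i:
  Item 1: 0.44 * 0.56 = 0.2464
  Item 2: 0.25 * 0.75 = 0.1875
  Item 3: 0.51 * 0.49 = 0.2499
  Item 4: 0.47 * 0.53 = 0.2491
  Item 5: 0.61 * 0.39 = 0.2379
Sum(p_i * q_i) = 0.2464 + 0.1875 + 0.2499 + 0.2491 + 0.2379 = 1.1708
KR-20 = (k/(k-1)) * (1 - Sum(p_i*q_i) / Var_total)
= (5/4) * (1 - 1.1708/3.13)
= 1.25 * 0.6259
KR-20 = 0.7824

0.7824


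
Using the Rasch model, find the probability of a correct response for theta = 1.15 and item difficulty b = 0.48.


theta - b = 1.15 - 0.48 = 0.67
exp(-(theta - b)) = exp(-0.67) = 0.5117
P = 1 / (1 + 0.5117)
P = 0.6615

0.6615


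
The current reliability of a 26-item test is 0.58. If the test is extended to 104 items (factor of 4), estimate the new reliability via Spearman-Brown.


r_new = (n * rxx) / (1 + (n-1) * rxx)
r_new = (4 * 0.58) / (1 + 3 * 0.58)
r_new = 2.32 / 2.74
r_new = 0.8467

0.8467


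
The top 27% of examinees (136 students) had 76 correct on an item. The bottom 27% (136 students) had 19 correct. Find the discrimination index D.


p_upper = 76/136 = 0.5588
p_lower = 19/136 = 0.1397
D = 0.5588 - 0.1397 = 0.4191

0.4191


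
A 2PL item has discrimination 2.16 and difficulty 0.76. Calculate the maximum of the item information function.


For 2PL, max info at theta = b = 0.76
I_max = a^2 / 4 = 2.16^2 / 4
= 4.6656 / 4
I_max = 1.1664

1.1664


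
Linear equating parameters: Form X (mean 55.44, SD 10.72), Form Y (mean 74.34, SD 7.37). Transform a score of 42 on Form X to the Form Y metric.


slope = SD_Y / SD_X = 7.37 / 10.72 ~ 0.6875
intercept = mean_Y - slope * mean_X = 74.34 - (7.37 / 10.72) * 55.44 ~ 36.225
Y = slope * X + intercept. To avoid rounding drift from the rounded slope/intercept, evaluate the equivalent form Y = mean_Y + SD_Y * (X - mean_X) / SD_X at full precision:
Y = 74.34 + 7.37 * (42 - 55.44) / 10.72
Y = 74.34 - 7.37 * 13.44 / 10.72
Y = 74.34 - 99.0528 / 10.72
Y = 74.34 - 9.24
Y = 65.1

65.1


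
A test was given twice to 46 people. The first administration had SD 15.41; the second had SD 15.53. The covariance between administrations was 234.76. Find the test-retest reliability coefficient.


r = cov(X,Y) / (SD_X * SD_Y)
r = 234.76 / (15.41 * 15.53)
r = 234.76 / 239.3173
r = 0.981

0.981


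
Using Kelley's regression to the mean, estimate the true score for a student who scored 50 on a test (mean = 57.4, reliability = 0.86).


T_est = rxx * X + (1 - rxx) * mean
T_est = 0.86 * 50 + 0.14 * 57.4
T_est = 43.0 + 8.036
T_est = 51.036

51.036


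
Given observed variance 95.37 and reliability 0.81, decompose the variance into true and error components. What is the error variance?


var_true = rxx * var_obs = 0.81 * 95.37 = 77.2497
var_error = var_obs - var_true
var_error = 95.37 - 77.2497
var_error = 18.1203

18.1203


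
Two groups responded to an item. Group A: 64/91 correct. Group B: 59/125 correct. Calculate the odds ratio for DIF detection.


Odds_A = 64/27 = 2.3704
Odds_B = 59/66 = 0.8939
OR = Odds_A / Odds_B = 2.3704 / 0.8939
Exactly, OR = (64 * 66) / (27 * 59) = 4224 / 1593
OR = 2.6516

2.6516


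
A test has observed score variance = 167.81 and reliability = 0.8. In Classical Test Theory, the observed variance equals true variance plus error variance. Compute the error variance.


var_true = rxx * var_obs = 0.8 * 167.81 = 134.248
var_error = var_obs - var_true
var_error = 167.81 - 134.248
var_error = 33.562

33.562


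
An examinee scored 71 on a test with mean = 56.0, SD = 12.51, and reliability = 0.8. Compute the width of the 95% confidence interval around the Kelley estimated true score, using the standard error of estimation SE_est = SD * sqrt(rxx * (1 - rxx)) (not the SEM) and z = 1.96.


True score estimate = 0.8*71 + 0.2*56.0 = 68.0
SE_est = SD * sqrt(rxx * (1 - rxx)) = 12.51 * sqrt(0.8 * 0.2) = 12.51 * sqrt(0.16) = 5.004
CI = T_est +/- z * SE_est, so width = 2 * z * SE_est = 2 * 1.96 * 5.004
Width = 19.6157

19.6157


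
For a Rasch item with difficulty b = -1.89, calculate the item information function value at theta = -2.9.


P = 1/(1+exp(-(-2.9--1.89))) = 0.267
I = P*(1-P) = 0.267 * 0.733
I = 0.1957

0.1957


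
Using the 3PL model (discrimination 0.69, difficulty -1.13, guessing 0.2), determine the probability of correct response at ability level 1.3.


logit = 0.69*(1.3 - -1.13) = 1.6767
P* = 1/(1 + exp(-1.6767)) = 0.8425
P = 0.2 + (1 - 0.2) * 0.8425
P = 0.874

0.874


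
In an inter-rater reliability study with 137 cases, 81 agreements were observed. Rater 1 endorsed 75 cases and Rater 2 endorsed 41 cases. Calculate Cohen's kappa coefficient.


P_o = 81/137 = 0.591241
P_e = (75*41 + 62*96) / 18769 = 0.480953
kappa = (P_o - P_e) / (1 - P_e)
kappa = (0.591241 - 0.480953) / (1 - 0.480953)
kappa = 0.2125

0.2125


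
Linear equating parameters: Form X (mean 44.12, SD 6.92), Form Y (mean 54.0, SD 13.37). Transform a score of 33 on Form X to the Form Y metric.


slope = SD_Y / SD_X = 13.37 / 6.92 ~ 1.9321
intercept = mean_Y - slope * mean_X = 54.0 - (13.37 / 6.92) * 44.12 ~ -31.2434
Y = slope * X + intercept. To avoid rounding drift from the rounded slope/intercept, evaluate the equivalent form Y = mean_Y + SD_Y * (X - mean_X) / SD_X at full precision:
Y = 54.0 + 13.37 * (33 - 44.12) / 6.92
Y = 54.0 - 13.37 * 11.12 / 6.92
Y = 54.0 - 148.6744 / 6.92
Y = 54.0 - 21.4847
Y = 32.5153

32.5153


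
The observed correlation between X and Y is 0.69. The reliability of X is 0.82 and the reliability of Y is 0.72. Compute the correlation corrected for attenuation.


r_corrected = rxy / sqrt(rxx * ryy)
= 0.69 / sqrt(0.82 * 0.72)
= 0.69 / sqrt(0.5904)
= 0.69 / 0.768375
r_corrected = 0.898

0.898


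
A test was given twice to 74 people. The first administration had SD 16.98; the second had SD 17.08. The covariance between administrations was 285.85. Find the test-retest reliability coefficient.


r = cov(X,Y) / (SD_X * SD_Y)
r = 285.85 / (16.98 * 17.08)
r = 285.85 / 290.0184
r = 0.9856

0.9856


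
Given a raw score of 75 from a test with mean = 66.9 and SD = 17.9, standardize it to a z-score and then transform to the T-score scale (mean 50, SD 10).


z = (X - mean) / SD = (75 - 66.9) / 17.9
z = 8.1 / 17.9
z = 0.4525
T-score = T = 50 + 10z
Carry z at full precision (z = 8.1 / 17.9) into the conversion:
T-score = 50 + 10 * (8.1 / 17.9) = 50 + 81 / 17.9
T-score = 50 + 4.5251
T-score = 54.5251

54.5251


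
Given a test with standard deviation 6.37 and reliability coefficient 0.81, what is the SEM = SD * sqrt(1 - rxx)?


SEM = SD * sqrt(1 - rxx)
SEM = 6.37 * sqrt(1 - 0.81)
SEM = 6.37 * sqrt(0.19) = 6.37 * 0.43589
SEM = 2.7766

2.7766


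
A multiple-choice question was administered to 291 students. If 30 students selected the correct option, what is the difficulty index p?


Item difficulty p = number correct / total examinees
p = 30 / 291
p = 0.1031

0.1031


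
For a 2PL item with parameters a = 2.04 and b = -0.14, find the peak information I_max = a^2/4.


For 2PL, max info at theta = b = -0.14
I_max = a^2 / 4 = 2.04^2 / 4
= 4.1616 / 4
I_max = 1.0404

1.0404


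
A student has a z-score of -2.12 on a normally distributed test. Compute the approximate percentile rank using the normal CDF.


CDF(z) = 0.5 * (1 + erf(z/sqrt(2)))
erf(-1.4991) = -0.966
CDF = 0.017
Percentile rank = 0.017 * 100 = 1.7

1.7


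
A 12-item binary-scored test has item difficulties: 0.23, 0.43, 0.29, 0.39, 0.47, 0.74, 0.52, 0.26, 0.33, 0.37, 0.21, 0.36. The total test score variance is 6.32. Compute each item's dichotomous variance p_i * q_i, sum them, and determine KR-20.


For each item, compute p_i * q_i:
  Item 1: 0.23 * 0.77 = 0.1771
  Item 2: 0.43 * 0.57 = 0.2451
  Item 3: 0.29 * 0.71 = 0.2059
  Item 4: 0.39 * 0.61 = 0.2379
  Item 5: 0.47 * 0.53 = 0.2491
  Item 6: 0.74 * 0.26 = 0.1924
  Item 7: 0.52 * 0.48 = 0.2496
  Item 8: 0.26 * 0.74 = 0.1924
  Item 9: 0.33 * 0.67 = 0.2211
  Item 10: 0.37 * 0.63 = 0.2331
  Item 11: 0.21 * 0.79 = 0.1659
  Item 12: 0.36 * 0.64 = 0.2304
Sum(p_i * q_i) = 0.1771 + 0.2451 + 0.2059 + 0.2379 + 0.2491 + 0.1924 + 0.2496 + 0.1924 + 0.2211 + 0.2331 + 0.1659 + 0.2304 = 2.6
KR-20 = (k/(k-1)) * (1 - Sum(p_i*q_i) / Var_total)
= (12/11) * (1 - 2.6/6.32)
= 1.0909 * 0.5886
KR-20 = 0.6421

0.6421


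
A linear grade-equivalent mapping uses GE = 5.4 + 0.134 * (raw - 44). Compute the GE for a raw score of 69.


raw - median = 69 - 44 = 25
slope * diff = 0.134 * 25 = 3.35
GE = 5.4 + 3.35
GE = 8.75

8.75


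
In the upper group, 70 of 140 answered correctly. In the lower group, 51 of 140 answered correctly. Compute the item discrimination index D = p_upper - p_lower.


p_upper = 70/140 = 0.5
p_lower = 51/140 = 0.3643
D = 0.5 - 0.3643 = 0.1357

0.1357


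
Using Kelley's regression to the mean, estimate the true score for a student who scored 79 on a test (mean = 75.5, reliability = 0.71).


T_est = rxx * X + (1 - rxx) * mean
T_est = 0.71 * 79 + 0.29 * 75.5
T_est = 56.09 + 21.895
T_est = 77.985

77.985


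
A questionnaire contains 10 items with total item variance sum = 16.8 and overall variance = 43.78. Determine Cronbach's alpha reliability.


alpha = (k/(k-1)) * (1 - sum(si^2)/s_total^2)
= (10/9) * (1 - 16.8/43.78)
alpha = 0.6847

0.6847


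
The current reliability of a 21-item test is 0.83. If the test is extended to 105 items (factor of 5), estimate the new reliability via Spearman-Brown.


r_new = (n * rxx) / (1 + (n-1) * rxx)
r_new = (5 * 0.83) / (1 + 4 * 0.83)
r_new = 4.15 / 4.32
r_new = 0.9606

0.9606


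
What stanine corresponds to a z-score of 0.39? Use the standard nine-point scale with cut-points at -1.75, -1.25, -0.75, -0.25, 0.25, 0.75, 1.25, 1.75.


Stanine boundaries: [-1.75, -1.25, -0.75, -0.25, 0.25, 0.75, 1.25, 1.75]
z = 0.39
Check each boundary:
  z >= -1.75 -> could be stanine 2
  z >= -1.25 -> could be stanine 3
  z >= -0.75 -> could be stanine 4
  z >= -0.25 -> could be stanine 5
  z >= 0.25 -> could be stanine 6
  z < 0.75
  z < 1.25
  z < 1.75
Highest qualifying boundary gives stanine = 6

6


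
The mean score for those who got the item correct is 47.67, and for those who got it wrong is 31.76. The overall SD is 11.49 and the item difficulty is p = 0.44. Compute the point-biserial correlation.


q = 1 - p = 0.56
rpb = ((M1 - M0) / SD) * sqrt(p * q)
rpb = ((47.67 - 31.76) / 11.49) * sqrt(0.44 * 0.56)
rpb = 0.6873

0.6873


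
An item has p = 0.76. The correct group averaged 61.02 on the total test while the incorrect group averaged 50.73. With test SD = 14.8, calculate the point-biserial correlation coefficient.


q = 1 - p = 0.24
rpb = ((M1 - M0) / SD) * sqrt(p * q)
rpb = ((61.02 - 50.73) / 14.8) * sqrt(0.76 * 0.24)
rpb = 0.2969

0.2969


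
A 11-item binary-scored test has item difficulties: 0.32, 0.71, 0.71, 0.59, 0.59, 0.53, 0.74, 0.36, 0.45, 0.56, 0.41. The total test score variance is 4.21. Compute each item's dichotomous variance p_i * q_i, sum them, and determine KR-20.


For each item, compute p_i * q_i:
  Item 1: 0.32 * 0.68 = 0.2176
  Item 2: 0.71 * 0.29 = 0.2059
  Item 3: 0.71 * 0.29 = 0.2059
  Item 4: 0.59 * 0.41 = 0.2419
  Item 5: 0.59 * 0.41 = 0.2419
  Item 6: 0.53 * 0.47 = 0.2491
  Item 7: 0.74 * 0.26 = 0.1924
  Item 8: 0.36 * 0.64 = 0.2304
  Item 9: 0.45 * 0.55 = 0.2475
  Item 10: 0.56 * 0.44 = 0.2464
  Item 11: 0.41 * 0.59 = 0.2419
Sum(p_i * q_i) = 0.2176 + 0.2059 + 0.2059 + 0.2419 + 0.2419 + 0.2491 + 0.1924 + 0.2304 + 0.2475 + 0.2464 + 0.2419 = 2.5209
KR-20 = (k/(k-1)) * (1 - Sum(p_i*q_i) / Var_total)
= (11/10) * (1 - 2.5209/4.21)
= 1.1 * 0.4012
KR-20 = 0.4413

0.4413


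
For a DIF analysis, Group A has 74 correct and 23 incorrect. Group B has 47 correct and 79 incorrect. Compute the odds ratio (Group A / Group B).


Odds_A = 74/23 = 3.2174
Odds_B = 47/79 = 0.5949
OR = Odds_A / Odds_B = 3.2174 / 0.5949
Exactly, OR = (74 * 79) / (23 * 47) = 5846 / 1081
OR = 5.408

5.408


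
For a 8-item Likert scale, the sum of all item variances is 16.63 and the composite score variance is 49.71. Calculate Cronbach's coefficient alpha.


alpha = (k/(k-1)) * (1 - sum(si^2)/s_total^2)
= (8/7) * (1 - 16.63/49.71)
alpha = 0.7605

0.7605


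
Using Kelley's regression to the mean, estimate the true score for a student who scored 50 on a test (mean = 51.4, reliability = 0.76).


T_est = rxx * X + (1 - rxx) * mean
T_est = 0.76 * 50 + 0.24 * 51.4
T_est = 38.0 + 12.336
T_est = 50.336

50.336


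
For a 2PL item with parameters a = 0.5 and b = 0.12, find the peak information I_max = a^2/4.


For 2PL, max info at theta = b = 0.12
I_max = a^2 / 4 = 0.5^2 / 4
= 0.25 / 4
I_max = 0.0625

0.0625


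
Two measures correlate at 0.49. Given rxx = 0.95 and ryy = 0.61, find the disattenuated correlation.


r_corrected = rxy / sqrt(rxx * ryy)
= 0.49 / sqrt(0.95 * 0.61)
= 0.49 / sqrt(0.5795)
= 0.49 / 0.761249
r_corrected = 0.6437

0.6437


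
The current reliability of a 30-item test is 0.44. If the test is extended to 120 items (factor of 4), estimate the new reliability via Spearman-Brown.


r_new = (n * rxx) / (1 + (n-1) * rxx)
r_new = (4 * 0.44) / (1 + 3 * 0.44)
r_new = 1.76 / 2.32
r_new = 0.7586

0.7586


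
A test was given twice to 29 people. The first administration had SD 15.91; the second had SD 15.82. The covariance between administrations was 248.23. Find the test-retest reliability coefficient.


r = cov(X,Y) / (SD_X * SD_Y)
r = 248.23 / (15.91 * 15.82)
r = 248.23 / 251.6962
r = 0.9862

0.9862
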